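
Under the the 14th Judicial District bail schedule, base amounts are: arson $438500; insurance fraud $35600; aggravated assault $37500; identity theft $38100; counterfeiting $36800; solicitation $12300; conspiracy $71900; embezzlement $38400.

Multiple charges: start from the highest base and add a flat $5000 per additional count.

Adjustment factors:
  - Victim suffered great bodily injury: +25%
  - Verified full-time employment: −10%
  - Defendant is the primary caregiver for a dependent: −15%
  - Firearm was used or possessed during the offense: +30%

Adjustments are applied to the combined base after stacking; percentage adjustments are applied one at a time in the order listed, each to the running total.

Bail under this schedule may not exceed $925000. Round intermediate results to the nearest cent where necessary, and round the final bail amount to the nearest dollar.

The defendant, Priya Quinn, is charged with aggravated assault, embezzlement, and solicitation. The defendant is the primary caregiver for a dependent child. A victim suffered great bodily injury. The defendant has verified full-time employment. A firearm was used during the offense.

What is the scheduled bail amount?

$60167

Base amounts from the schedule: aggravated assault $37500; embezzlement $38400; solicitation $12300.
Stacking rule: highest base plus $5000 per additional charge. Highest is embezzlement at $38400; 2 additional charges → +$10000. Combined base = $48400.
Victim suffered great bodily injury (+25%): $48400 × 1.25 = $60500.
Verified full-time employment (−10%): $60500 × 0.9 = $54450.
Defendant is the primary caregiver for a dependent (−15%): $54450 × 0.85 = $46282.50.
Firearm was used or possessed during the offense (+30%): $46282.50 × 1.3 = $60167.25.
$60167.25 is within the $925000 maximum.
Rounded to the nearest dollar: $60167.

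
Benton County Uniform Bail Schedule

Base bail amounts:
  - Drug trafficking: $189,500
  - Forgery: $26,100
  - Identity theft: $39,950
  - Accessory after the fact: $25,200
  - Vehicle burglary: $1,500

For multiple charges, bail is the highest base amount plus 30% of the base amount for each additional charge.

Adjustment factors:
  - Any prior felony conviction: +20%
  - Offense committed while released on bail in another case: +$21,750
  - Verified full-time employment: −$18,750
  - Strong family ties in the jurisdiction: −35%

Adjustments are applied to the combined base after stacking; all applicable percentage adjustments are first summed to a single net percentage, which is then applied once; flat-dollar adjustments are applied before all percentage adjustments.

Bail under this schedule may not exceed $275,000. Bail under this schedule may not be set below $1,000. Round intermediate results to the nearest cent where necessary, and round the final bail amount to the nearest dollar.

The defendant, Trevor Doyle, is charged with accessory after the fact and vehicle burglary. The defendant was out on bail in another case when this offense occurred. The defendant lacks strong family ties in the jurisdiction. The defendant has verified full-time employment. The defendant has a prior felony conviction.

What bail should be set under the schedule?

$34,380

Base amounts from the schedule: accessory after the fact $25,200; vehicle burglary $1,500.
Stacking rule: highest base plus 30% of each additional charge. Highest is accessory after the fact at $25,200. Additional: $1,500 × 30% = $450. Combined base = $25,200 + $450 = $25,650.
Offense committed while released on bail in another case (+$21,750 flat): $25,650 + $21,750 = $47,400.
Verified full-time employment (−$18,750 flat): $47,400 − $18,750 = $28,650.
Any prior felony conviction (+20%): $28,650 × 1.2 = $34,380.
$34,380 is within the $275,000 maximum.
$34,380 is at or above the $1,000 minimum.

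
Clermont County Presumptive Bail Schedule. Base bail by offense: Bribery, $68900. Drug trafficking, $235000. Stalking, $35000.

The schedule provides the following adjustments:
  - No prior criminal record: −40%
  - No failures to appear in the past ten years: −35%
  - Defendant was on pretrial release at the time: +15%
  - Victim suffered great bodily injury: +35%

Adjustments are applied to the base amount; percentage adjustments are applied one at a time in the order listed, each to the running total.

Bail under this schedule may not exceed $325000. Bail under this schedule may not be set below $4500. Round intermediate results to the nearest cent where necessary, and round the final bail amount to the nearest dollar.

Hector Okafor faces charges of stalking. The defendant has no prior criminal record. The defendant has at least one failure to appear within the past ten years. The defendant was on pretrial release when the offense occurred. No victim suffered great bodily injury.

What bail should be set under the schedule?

Base amounts from the schedule: stalking $35000.
Single charge. Combined base = $35000.
No prior criminal record (−40%): $35000 × 0.6 = $21000.
Defendant was on pretrial release at the time (+15%): $21000 × 1.15 = $24150.
$24150 is within the $325000 maximum.
$24150 is at or above the $4500 minimum.

$24150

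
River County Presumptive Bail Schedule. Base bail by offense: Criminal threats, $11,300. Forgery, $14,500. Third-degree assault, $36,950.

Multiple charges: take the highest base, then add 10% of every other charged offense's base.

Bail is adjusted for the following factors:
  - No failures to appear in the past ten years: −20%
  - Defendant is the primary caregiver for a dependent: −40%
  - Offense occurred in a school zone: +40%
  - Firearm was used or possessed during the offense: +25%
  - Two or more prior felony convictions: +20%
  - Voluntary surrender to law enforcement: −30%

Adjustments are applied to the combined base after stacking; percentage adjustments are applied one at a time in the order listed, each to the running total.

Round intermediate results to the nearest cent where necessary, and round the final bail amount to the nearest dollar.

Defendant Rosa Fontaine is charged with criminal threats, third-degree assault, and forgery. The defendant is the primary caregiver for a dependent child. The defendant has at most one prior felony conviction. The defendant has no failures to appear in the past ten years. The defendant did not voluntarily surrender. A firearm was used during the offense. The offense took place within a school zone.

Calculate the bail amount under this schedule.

Base amounts from the schedule: criminal threats $11,300; third-degree assault $36,950; forgery $14,500.
Stacking rule: highest base plus 10% of each additional charge. Highest is third-degree assault at $36,950. Additional: $11,300 × 10% = $1,130; $14,500 × 10% = $1,450. Combined base = $36,950 + $2,580 = $39,530.
No failures to appear in the past ten years (−20%): $39,530 × 0.8 = $31,624.
Defendant is the primary caregiver for a dependent (−40%): $31,624 × 0.6 = $18,974.40.
Offense occurred in a school zone (+40%): $18,974.40 × 1.4 = $26,564.16.
Firearm was used or possessed during the offense (+25%): $26,564.16 × 1.25 = $33,205.20.
Rounded to the nearest dollar: $33,205.

$33,205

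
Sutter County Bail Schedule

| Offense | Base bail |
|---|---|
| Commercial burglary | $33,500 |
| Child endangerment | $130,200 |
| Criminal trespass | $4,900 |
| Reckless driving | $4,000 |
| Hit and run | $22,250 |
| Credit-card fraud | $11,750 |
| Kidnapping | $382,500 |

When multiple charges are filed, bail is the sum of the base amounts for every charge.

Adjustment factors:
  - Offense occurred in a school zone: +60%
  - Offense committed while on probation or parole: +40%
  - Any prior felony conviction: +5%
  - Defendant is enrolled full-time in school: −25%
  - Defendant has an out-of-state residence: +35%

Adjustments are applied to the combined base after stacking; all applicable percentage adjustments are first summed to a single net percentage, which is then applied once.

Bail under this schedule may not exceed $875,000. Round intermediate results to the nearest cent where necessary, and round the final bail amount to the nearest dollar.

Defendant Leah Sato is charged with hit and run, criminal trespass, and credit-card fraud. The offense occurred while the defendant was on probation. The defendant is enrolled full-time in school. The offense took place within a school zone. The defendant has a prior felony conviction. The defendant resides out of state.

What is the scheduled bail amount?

$83,635

Base amounts from the schedule: hit and run $22,250; criminal trespass $4,900; credit-card fraud $11,750.
Stacking rule: sum of all bases. $22,250 + $4,900 + $11,750 = $38,900.
Net percentage adjustment: +60% +40% +5% −25% +35% = +115%. $38,900 × 2.15 = $83,635.
$83,635 is within the $875,000 maximum.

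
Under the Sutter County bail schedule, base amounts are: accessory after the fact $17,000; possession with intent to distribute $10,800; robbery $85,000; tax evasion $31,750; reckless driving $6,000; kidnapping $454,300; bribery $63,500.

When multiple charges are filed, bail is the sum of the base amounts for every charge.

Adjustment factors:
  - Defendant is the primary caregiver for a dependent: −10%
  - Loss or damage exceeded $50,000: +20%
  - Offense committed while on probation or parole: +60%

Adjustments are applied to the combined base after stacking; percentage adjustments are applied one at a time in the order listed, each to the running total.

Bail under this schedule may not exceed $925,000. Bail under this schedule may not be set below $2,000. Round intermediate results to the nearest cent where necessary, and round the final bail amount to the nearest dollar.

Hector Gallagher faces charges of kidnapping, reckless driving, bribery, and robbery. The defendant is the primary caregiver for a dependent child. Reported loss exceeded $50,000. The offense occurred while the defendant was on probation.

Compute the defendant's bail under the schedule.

Base amounts from the schedule: kidnapping $454,300; reckless driving $6,000; bribery $63,500; robbery $85,000.
Stacking rule: sum of all bases. $454,300 + $6,000 + $63,500 + $85,000 = $608,800.
Defendant is the primary caregiver for a dependent (−10%): $608,800 × 0.9 = $547,920.
Loss or damage exceeded $50,000 (+20%): $547,920 × 1.2 = $657,504.
Offense committed while on probation or parole (+60%): $657,504 × 1.6 = $1,052,006.40.
Result $1,052,006.40 exceeds the maximum of $925,000; bail is capped at $925,000.
$925,000 is at or above the $2,000 minimum.

$925,000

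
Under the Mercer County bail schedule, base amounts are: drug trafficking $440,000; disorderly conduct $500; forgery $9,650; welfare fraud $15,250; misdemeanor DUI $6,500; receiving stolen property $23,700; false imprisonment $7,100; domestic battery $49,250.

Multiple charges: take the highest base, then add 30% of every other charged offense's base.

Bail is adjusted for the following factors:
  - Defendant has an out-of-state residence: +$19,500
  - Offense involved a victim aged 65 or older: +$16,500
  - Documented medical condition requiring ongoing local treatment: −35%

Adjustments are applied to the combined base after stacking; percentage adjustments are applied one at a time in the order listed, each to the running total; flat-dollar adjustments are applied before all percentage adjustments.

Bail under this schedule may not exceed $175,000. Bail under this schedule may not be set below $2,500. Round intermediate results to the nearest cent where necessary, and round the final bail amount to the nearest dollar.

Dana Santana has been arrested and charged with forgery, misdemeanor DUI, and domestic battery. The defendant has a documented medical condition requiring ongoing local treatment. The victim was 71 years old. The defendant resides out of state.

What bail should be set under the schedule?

Base amounts from the schedule: forgery $9,650; misdemeanor DUI $6,500; domestic battery $49,250.
Stacking rule: highest base plus 30% of each additional charge. Highest is domestic battery at $49,250. Additional: $9,650 × 30% = $2,895; $6,500 × 30% = $1,950. Combined base = $49,250 + $4,845 = $54,095.
Defendant has an out-of-state residence (+$19,500 flat): $54,095 + $19,500 = $73,595.
Offense involved a victim aged 65 or older (+$16,500 flat): $73,595 + $16,500 = $90,095.
Documented medical condition requiring ongoing local treatment (−35%): $90,095 × 0.65 = $58,561.75.
$58,561.75 is within the $175,000 maximum.
$58,561.75 is at or above the $2,500 minimum.
Rounded to the nearest dollar: $58,562.

$58,562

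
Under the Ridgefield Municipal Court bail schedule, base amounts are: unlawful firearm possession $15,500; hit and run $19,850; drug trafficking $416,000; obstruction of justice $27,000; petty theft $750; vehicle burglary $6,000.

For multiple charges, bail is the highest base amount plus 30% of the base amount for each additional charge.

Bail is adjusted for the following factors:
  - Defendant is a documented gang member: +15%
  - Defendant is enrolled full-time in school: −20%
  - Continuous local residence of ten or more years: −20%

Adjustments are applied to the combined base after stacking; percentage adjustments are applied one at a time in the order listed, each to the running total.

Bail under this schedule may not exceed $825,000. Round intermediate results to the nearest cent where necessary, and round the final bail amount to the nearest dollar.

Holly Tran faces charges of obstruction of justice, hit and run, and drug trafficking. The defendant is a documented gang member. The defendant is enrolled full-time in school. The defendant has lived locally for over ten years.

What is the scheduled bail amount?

$316,520

Base amounts from the schedule: obstruction of justice $27,000; hit and run $19,850; drug trafficking $416,000.
Stacking rule: highest base plus 30% of each additional charge. Highest is drug trafficking at $416,000. Additional: $27,000 × 30% = $8,100; $19,850 × 30% = $5,955. Combined base = $416,000 + $14,055 = $430,055.
Defendant is a documented gang member (+15%): $430,055 × 1.15 = $494,563.25.
Defendant is enrolled full-time in school (−20%): $494,563.25 × 0.8 = $395,650.60.
Continuous local residence of ten or more years (−20%): $395,650.60 × 0.8 = $316,520.48.
$316,520.48 is within the $825,000 maximum.
Rounded to the nearest dollar: $316,520.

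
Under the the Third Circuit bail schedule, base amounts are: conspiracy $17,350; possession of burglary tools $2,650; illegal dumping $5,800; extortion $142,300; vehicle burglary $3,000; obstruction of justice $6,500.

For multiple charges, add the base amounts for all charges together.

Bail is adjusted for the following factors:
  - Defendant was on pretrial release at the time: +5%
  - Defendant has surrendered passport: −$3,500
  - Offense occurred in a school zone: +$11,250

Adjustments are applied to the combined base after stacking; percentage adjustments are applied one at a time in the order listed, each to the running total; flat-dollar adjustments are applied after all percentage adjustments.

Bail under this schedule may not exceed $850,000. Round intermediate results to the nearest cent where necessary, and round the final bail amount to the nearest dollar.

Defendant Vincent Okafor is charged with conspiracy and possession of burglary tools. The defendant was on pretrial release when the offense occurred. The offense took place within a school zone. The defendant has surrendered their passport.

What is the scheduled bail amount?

$28,750

Base amounts from the schedule: conspiracy $17,350; possession of burglary tools $2,650.
Stacking rule: sum of all bases. $17,350 + $2,650 = $20,000.
Defendant was on pretrial release at the time (+5%): $20,000 × 1.05 = $21,000.
Defendant has surrendered passport (−$3,500 flat): $21,000 − $3,500 = $17,500.
Offense occurred in a school zone (+$11,250 flat): $17,500 + $11,250 = $28,750.
$28,750 is within the $850,000 maximum.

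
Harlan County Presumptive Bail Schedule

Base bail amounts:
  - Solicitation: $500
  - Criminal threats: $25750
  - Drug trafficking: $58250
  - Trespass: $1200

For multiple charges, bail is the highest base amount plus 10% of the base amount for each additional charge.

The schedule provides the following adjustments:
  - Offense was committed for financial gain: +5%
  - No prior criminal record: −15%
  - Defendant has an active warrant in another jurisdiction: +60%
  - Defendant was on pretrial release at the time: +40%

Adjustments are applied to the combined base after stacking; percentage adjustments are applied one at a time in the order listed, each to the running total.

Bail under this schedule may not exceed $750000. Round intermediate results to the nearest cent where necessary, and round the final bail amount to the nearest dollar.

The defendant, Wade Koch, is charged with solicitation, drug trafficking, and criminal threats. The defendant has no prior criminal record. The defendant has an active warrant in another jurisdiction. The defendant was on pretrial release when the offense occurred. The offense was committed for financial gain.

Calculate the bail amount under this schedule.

$121701

Base amounts from the schedule: solicitation $500; drug trafficking $58250; criminal threats $25750.
Stacking rule: highest base plus 10% of each additional charge. Highest is drug trafficking at $58250. Additional: $500 × 10% = $50; $25750 × 10% = $2575. Combined base = $58250 + $2625 = $60875.
Offense was committed for financial gain (+5%): $60875 × 1.05 = $63918.75.
No prior criminal record (−15%): $63918.75 × 0.85 = $54330.94.
Defendant has an active warrant in another jurisdiction (+60%): $54330.94 × 1.6 = $86929.50.
Defendant was on pretrial release at the time (+40%): $86929.50 × 1.4 = $121701.30.
$121701.30 is within the $750000 maximum.
Rounded to the nearest dollar: $121701.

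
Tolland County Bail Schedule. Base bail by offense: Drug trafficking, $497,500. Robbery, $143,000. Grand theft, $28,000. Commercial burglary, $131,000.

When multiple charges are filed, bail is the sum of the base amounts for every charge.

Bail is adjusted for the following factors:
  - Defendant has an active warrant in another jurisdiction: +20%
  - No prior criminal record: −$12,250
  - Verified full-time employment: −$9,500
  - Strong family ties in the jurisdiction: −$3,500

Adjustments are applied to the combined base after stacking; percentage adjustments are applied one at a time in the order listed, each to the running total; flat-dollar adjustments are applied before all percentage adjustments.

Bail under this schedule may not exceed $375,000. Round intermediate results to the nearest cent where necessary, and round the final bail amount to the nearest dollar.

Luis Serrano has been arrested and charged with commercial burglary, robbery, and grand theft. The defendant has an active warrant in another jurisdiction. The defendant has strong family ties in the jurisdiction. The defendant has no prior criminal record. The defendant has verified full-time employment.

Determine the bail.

$332,100

Base amounts from the schedule: commercial burglary $131,000; robbery $143,000; grand theft $28,000.
Stacking rule: sum of all bases. $131,000 + $143,000 + $28,000 = $302,000.
No prior criminal record (−$12,250 flat): $302,000 − $12,250 = $289,750.
Verified full-time employment (−$9,500 flat): $289,750 − $9,500 = $280,250.
Strong family ties in the jurisdiction (−$3,500 flat): $280,250 − $3,500 = $276,750.
Defendant has an active warrant in another jurisdiction (+20%): $276,750 × 1.2 = $332,100.
$332,100 is within the $375,000 maximum.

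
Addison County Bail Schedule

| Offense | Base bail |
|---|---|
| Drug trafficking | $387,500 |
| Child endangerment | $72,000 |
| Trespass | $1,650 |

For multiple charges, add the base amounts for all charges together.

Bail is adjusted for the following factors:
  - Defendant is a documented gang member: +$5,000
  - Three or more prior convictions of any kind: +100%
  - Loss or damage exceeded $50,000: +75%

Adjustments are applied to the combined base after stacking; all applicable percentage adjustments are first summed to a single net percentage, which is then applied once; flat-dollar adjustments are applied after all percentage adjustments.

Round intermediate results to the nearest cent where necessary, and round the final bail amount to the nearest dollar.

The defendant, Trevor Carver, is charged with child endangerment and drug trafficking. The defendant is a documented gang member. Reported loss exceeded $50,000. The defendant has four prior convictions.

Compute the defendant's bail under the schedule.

$1,268,625

Base amounts from the schedule: child endangerment $72,000; drug trafficking $387,500.
Stacking rule: sum of all bases. $72,000 + $387,500 = $459,500.
Net percentage adjustment: +100% +75% = +175%. $459,500 × 2.75 = $1,263,625.
Defendant is a documented gang member (+$5,000 flat): $1,263,625 + $5,000 = $1,268,625.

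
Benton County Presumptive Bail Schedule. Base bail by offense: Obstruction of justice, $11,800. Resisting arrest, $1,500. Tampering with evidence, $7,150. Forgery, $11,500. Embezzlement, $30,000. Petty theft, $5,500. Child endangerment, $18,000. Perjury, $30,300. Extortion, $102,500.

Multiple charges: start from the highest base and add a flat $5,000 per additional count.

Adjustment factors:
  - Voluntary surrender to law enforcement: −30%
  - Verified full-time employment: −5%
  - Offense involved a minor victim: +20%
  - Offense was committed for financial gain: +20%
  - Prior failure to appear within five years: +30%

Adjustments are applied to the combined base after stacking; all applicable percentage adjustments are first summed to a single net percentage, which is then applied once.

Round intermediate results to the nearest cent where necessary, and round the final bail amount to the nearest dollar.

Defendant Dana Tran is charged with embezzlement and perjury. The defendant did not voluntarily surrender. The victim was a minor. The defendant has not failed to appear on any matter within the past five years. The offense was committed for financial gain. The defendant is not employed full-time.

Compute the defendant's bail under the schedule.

Base amounts from the schedule: embezzlement $30,000; perjury $30,300.
Stacking rule: highest base plus $5,000 per additional charge. Highest is perjury at $30,300; 1 additional charge → +$5,000. Combined base = $35,300.
Net percentage adjustment: +20% +20% = +40%. $35,300 × 1.4 = $49,420.

$49,420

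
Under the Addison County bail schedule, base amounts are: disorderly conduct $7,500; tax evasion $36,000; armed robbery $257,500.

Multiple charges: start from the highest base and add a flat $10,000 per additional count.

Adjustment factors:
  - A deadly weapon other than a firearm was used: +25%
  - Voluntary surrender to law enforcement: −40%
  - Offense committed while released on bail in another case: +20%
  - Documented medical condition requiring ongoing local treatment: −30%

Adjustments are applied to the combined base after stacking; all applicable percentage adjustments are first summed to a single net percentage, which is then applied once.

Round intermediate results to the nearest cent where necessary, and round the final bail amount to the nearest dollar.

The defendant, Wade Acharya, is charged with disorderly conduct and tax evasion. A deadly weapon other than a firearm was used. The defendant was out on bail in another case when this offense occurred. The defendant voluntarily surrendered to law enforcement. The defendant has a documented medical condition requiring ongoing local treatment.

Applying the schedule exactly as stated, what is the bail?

Base amounts from the schedule: disorderly conduct $7,500; tax evasion $36,000.
Stacking rule: highest base plus $10,000 per additional charge. Highest is tax evasion at $36,000; 1 additional charge → +$10,000. Combined base = $46,000.
Net percentage adjustment: +25% −40% +20% −30% = −25%. $46,000 × 0.75 = $34,500.

$34,500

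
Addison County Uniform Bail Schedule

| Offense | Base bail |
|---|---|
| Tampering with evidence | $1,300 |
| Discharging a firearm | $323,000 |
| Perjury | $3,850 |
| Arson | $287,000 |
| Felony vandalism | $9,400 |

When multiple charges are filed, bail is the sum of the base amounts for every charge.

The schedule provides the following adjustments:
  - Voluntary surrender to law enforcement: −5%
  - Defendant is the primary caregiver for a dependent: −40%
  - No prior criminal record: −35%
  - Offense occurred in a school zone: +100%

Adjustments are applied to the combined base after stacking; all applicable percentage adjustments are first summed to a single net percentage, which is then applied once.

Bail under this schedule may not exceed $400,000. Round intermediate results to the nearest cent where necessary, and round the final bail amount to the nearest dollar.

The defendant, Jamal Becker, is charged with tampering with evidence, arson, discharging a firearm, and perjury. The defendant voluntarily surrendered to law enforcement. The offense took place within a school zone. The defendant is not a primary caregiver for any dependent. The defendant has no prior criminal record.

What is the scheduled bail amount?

$400,000

Base amounts from the schedule: tampering with evidence $1,300; arson $287,000; discharging a firearm $323,000; perjury $3,850.
Stacking rule: sum of all bases. $1,300 + $287,000 + $323,000 + $3,850 = $615,150.
Net percentage adjustment: −5% −35% +100% = +60%. $615,150 × 1.6 = $984,240.
Result $984,240 exceeds the maximum of $400,000; bail is capped at $400,000.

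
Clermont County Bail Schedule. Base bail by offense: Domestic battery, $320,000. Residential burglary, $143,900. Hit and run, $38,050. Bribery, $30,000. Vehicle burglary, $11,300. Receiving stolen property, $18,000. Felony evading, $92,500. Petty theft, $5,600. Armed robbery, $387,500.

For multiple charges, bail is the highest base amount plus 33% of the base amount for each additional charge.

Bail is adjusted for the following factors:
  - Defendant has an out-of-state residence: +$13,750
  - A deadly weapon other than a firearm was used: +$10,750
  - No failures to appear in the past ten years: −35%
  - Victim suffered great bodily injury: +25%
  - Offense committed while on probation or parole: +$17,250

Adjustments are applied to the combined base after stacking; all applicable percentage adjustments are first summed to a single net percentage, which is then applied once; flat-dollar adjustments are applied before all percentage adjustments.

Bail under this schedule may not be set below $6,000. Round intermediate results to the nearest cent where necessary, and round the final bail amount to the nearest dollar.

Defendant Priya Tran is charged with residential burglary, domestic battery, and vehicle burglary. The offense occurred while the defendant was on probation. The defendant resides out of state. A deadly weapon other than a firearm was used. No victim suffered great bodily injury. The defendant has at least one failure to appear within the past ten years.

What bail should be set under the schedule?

Base amounts from the schedule: residential burglary $143,900; domestic battery $320,000; vehicle burglary $11,300.
Stacking rule: highest base plus 33% of each additional charge. Highest is domestic battery at $320,000. Additional: $143,900 × 33% = $47,487; $11,300 × 33% = $3,729. Combined base = $320,000 + $51,216 = $371,216.
Defendant has an out-of-state residence (+$13,750 flat): $371,216 + $13,750 = $384,966.
A deadly weapon other than a firearm was used (+$10,750 flat): $384,966 + $10,750 = $395,716.
Offense committed while on probation or parole (+$17,250 flat): $395,716 + $17,250 = $412,966.
$412,966 is at or above the $6,000 minimum.

$412,966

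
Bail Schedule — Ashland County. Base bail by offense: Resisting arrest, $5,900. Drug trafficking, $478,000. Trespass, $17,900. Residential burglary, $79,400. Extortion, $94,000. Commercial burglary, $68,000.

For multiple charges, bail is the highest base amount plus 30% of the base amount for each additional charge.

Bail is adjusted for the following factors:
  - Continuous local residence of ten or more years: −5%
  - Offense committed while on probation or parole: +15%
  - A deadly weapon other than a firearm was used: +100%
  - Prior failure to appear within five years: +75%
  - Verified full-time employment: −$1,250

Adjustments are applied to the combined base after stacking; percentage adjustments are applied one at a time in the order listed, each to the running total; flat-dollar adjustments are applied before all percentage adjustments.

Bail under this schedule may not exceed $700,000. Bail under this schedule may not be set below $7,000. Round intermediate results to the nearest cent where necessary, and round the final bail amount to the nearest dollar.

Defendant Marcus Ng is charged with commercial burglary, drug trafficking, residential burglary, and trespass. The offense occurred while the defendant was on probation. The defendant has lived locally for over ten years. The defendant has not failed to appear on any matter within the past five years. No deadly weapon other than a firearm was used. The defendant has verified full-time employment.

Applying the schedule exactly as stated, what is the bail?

$575,026

Base amounts from the schedule: commercial burglary $68,000; drug trafficking $478,000; residential burglary $79,400; trespass $17,900.
Stacking rule: highest base plus 30% of each additional charge. Highest is drug trafficking at $478,000. Additional: $68,000 × 30% = $20,400; $79,400 × 30% = $23,820; $17,900 × 30% = $5,370. Combined base = $478,000 + $49,590 = $527,590.
Verified full-time employment (−$1,250 flat): $527,590 − $1,250 = $526,340.
Continuous local residence of ten or more years (−5%): $526,340 × 0.95 = $500,023.
Offense committed while on probation or parole (+15%): $500,023 × 1.15 = $575,026.45.
$575,026.45 is within the $700,000 maximum.
$575,026.45 is at or above the $7,000 minimum.
Rounded to the nearest dollar: $575,026.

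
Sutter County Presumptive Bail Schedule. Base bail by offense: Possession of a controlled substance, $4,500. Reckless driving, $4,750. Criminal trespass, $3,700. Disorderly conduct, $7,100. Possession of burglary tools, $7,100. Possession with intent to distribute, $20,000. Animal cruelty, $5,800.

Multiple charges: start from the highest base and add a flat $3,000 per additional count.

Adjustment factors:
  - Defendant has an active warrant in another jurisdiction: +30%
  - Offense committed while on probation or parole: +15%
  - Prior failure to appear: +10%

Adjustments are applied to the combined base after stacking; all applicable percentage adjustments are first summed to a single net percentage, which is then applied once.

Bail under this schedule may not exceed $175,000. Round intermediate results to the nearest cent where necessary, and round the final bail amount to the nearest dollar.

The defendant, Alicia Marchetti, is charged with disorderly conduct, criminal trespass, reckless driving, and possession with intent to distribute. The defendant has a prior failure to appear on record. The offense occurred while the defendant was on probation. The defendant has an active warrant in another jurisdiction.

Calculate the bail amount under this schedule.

Base amounts from the schedule: disorderly conduct $7,100; criminal trespass $3,700; reckless driving $4,750; possession with intent to distribute $20,000.
Stacking rule: highest base plus $3,000 per additional charge. Highest is possession with intent to distribute at $20,000; 3 additional charges → +$9,000. Combined base = $29,000.
Net percentage adjustment: +30% +15% +10% = +55%. $29,000 × 1.55 = $44,950.
$44,950 is within the $175,000 maximum.

$44,950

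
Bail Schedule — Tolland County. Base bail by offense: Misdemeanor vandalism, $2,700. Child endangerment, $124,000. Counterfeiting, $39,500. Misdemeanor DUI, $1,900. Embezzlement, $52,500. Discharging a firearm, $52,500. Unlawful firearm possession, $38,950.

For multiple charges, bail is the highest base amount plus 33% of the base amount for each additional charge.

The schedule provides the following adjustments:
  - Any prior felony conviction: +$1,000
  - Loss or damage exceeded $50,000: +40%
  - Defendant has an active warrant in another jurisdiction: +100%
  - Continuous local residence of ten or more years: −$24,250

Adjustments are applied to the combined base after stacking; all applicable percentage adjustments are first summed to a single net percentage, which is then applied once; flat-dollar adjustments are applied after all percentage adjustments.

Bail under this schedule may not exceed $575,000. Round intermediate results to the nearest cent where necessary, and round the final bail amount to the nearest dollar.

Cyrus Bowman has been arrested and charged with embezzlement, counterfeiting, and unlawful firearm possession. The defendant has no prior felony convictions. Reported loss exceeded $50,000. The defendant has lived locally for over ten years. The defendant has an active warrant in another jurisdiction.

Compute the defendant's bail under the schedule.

$163,882

Base amounts from the schedule: embezzlement $52,500; counterfeiting $39,500; unlawful firearm possession $38,950.
Stacking rule: highest base plus 33% of each additional charge. Highest is embezzlement at $52,500. Additional: $39,500 × 33% = $13,035; $38,950 × 33% = $12,853.50. Combined base = $52,500 + $25,888.50 = $78,388.50.
Net percentage adjustment: +40% +100% = +140%. $78,388.50 × 2.4 = $188,132.40.
Continuous local residence of ten or more years (−$24,250 flat): $188,132.40 − $24,250 = $163,882.40.
$163,882.40 is within the $575,000 maximum.
Rounded to the nearest dollar: $163,882.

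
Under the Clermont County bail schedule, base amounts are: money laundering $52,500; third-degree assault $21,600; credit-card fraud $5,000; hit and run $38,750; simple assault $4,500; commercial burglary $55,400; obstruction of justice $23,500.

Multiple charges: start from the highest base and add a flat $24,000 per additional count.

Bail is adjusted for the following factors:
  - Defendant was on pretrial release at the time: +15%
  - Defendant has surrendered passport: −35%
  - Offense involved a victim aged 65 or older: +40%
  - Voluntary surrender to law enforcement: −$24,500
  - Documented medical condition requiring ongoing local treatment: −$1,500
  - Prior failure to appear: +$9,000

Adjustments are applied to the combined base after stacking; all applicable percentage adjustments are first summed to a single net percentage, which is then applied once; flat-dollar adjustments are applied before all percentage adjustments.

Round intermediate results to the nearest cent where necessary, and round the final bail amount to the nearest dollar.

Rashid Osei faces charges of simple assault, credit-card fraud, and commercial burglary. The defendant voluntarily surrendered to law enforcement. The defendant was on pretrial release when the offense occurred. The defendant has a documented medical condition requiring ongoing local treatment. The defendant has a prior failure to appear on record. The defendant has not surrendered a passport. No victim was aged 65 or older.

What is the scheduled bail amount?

$99,360

Base amounts from the schedule: simple assault $4,500; credit-card fraud $5,000; commercial burglary $55,400.
Stacking rule: highest base plus $24,000 per additional charge. Highest is commercial burglary at $55,400; 2 additional charges → +$48,000. Combined base = $103,400.
Voluntary surrender to law enforcement (−$24,500 flat): $103,400 − $24,500 = $78,900.
Documented medical condition requiring ongoing local treatment (−$1,500 flat): $78,900 − $1,500 = $77,400.
Prior failure to appear (+$9,000 flat): $77,400 + $9,000 = $86,400.
Defendant was on pretrial release at the time (+15%): $86,400 × 1.15 = $99,360.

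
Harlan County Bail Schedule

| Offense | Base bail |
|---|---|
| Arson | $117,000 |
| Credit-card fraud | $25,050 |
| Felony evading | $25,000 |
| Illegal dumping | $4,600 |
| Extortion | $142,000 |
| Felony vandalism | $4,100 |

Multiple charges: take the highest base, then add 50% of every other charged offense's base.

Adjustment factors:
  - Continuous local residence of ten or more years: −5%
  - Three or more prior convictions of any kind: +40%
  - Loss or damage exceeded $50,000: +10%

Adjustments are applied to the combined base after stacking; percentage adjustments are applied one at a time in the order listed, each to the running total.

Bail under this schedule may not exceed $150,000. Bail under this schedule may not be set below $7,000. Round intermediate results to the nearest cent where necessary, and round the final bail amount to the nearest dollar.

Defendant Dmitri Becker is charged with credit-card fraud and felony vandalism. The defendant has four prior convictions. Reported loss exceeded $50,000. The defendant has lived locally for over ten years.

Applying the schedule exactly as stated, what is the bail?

Base amounts from the schedule: credit-card fraud $25,050; felony vandalism $4,100.
Stacking rule: highest base plus 50% of each additional charge. Highest is credit-card fraud at $25,050. Additional: $4,100 × 50% = $2,050. Combined base = $25,050 + $2,050 = $27,100.
Continuous local residence of ten or more years (−5%): $27,100 × 0.95 = $25,745.
Three or more prior convictions of any kind (+40%): $25,745 × 1.4 = $36,043.
Loss or damage exceeded $50,000 (+10%): $36,043 × 1.1 = $39,647.30.
$39,647.30 is within the $150,000 maximum.
$39,647.30 is at or above the $7,000 minimum.
Rounded to the nearest dollar: $39,647.

$39,647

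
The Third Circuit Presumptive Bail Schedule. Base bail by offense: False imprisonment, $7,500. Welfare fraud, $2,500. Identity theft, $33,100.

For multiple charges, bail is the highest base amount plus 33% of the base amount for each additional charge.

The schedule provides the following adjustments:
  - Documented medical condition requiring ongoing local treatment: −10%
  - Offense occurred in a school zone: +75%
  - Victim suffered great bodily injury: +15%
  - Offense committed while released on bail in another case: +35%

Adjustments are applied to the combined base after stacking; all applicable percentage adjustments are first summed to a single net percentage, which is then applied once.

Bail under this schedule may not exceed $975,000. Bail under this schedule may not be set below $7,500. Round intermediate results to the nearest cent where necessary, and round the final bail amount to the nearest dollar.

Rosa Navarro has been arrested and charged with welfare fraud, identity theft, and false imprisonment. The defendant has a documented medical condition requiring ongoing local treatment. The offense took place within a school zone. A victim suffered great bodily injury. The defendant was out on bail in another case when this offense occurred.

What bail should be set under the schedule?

$78,260

Base amounts from the schedule: welfare fraud $2,500; identity theft $33,100; false imprisonment $7,500.
Stacking rule: highest base plus 33% of each additional charge. Highest is identity theft at $33,100. Additional: $2,500 × 33% = $825; $7,500 × 33% = $2,475. Combined base = $33,100 + $3,300 = $36,400.
Net percentage adjustment: −10% +75% +15% +35% = +115%. $36,400 × 2.15 = $78,260.
$78,260 is within the $975,000 maximum.
$78,260 is at or above the $7,500 minimum.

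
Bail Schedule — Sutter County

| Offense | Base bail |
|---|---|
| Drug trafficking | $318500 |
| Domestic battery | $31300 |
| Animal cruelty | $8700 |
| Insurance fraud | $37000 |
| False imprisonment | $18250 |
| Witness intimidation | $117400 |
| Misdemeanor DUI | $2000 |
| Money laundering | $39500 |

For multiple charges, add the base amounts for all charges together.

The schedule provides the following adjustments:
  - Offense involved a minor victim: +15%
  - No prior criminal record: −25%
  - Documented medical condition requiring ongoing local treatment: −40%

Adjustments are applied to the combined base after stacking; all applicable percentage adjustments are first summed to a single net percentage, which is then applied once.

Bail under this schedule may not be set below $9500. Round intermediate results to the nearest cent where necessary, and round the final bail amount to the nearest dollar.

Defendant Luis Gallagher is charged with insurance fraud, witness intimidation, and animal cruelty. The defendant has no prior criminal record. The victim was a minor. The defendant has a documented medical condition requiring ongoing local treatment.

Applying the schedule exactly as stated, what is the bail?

$81550

Base amounts from the schedule: insurance fraud $37000; witness intimidation $117400; animal cruelty $8700.
Stacking rule: sum of all bases. $37000 + $117400 + $8700 = $163100.
Net percentage adjustment: +15% −25% −40% = −50%. $163100 × 0.5 = $81550.
$81550 is at or above the $9500 minimum.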